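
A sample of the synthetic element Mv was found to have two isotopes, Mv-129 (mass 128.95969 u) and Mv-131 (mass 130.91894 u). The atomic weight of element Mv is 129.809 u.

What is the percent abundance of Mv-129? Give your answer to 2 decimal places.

With x = fraction of Mv-129 (so Mv-131 is 1 − x):
128.95969·x + 130.91894·(1 − x) = 129.809
(128.95969 − 130.91894)·x = 129.809 − 130.91894
x = -1.10994 / -1.95925 = 0.56651 → 56.65% Mv-129, 43.35% Mv-131.

56.65%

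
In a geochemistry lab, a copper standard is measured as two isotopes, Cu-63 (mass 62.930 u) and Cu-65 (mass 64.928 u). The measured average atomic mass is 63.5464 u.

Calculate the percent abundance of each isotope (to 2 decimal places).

Writing the weighted mean with unknown fraction x of Cu-63:
62.930·x + 64.928·(1 − x) = 63.5464
(62.930 − 64.928)·x = 63.5464 − 64.928
x = -1.3816 / -1.998 = 0.69149 → 69.15% Cu-63, 30.85% Cu-65.

Cu-63: 69.15%, Cu-65: 30.85%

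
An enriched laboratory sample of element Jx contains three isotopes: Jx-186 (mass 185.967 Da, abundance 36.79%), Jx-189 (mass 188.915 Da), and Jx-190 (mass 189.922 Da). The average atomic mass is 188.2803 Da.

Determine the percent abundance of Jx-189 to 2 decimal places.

Let x and y be the fractions of Jx-189 and Jx-190. Then x + y = 1 − 0.3679 = 0.6321 and 188.915x + 189.922y = 188.2803 − 0.3679×185.967 = 119.8630407.
Substituting: 188.915x + 189.922(0.6321 − x) = 119.8630407
(188.915 − 189.922)x = -0.1866555  ⇒  x = 0.18536, y = 0.44674
Jx-189: 18.54%, Jx-190: 44.67%.

18.54%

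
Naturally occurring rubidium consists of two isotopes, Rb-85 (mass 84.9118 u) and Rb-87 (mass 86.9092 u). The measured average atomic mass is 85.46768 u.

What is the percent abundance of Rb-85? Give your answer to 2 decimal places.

72.17%

Let x be the fractional abundance of Rb-85; then Rb-87 has abundance 1 − x.
84.9118·x + 86.9092·(1 − x) = 85.46768
(84.9118 − 86.9092)·x = 85.46768 − 86.9092
x = -1.44152 / -1.9974 = 0.72170 → 72.17% Rb-85, 27.83% Rb-87.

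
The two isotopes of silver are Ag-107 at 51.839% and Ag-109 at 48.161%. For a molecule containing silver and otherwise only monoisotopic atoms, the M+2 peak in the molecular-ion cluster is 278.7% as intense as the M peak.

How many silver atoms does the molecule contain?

3

For n independent Ag atoms, I(M+2)/I(M) = n · (abundance Ag-109) / (abundance Ag-107) = n · 0.48161/0.51839.
n = 2.787 × 0.51839/0.48161 = 3.00 ≈ 3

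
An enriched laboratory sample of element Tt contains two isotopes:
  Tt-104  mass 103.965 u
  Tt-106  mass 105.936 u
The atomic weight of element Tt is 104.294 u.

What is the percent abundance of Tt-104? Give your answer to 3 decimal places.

With x = fraction of Tt-104 (so Tt-106 is 1 − x):
103.965·x + 105.936·(1 − x) = 104.294
(103.965 − 105.936)·x = 104.294 − 105.936
x = -1.642 / -1.971 = 0.83308 → 83.308% Tt-104, 16.692% Tt-106.

83.308%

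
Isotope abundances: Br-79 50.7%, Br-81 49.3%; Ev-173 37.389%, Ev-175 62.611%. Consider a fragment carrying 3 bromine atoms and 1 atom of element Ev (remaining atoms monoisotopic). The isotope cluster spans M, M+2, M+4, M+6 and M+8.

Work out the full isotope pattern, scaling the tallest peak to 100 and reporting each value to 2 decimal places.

Bromine pattern (n=3): 0.13032384 : 0.38017547 : 0.36967753 : 0.11982316
Element Ev pattern (n=1): 0.37389 : 0.62611
Convolve the two distributions (both contribute in 2-u steps):
  M: 0.13032384×0.37389 = 0.048727
  M+2: 0.13032384×0.62611 + 0.38017547×0.37389 = 0.223741
  M+4: 0.38017547×0.62611 + 0.36967753×0.37389 = 0.376250
  M+6: 0.36967753×0.62611 + 0.11982316×0.37389 = 0.276259
  M+8: 0.11982316×0.62611 = 0.075022
Scale to base peak (0.376250) = 100: 12.95 : 59.47 : 100.00 : 73.42 : 19.94

12.95 : 59.47 : 100.00 : 73.42 : 19.94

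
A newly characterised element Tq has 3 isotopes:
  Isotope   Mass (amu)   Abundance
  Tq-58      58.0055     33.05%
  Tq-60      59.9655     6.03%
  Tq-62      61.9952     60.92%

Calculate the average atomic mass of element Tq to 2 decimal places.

Weight each isotope mass by its fractional abundance: 0.3305 × 58.0055 + 0.0603 × 59.9655 + 0.6092 × 61.9952
= 19.17082 + 3.61592 + 37.76748 = 60.55422 amu

60.55 amu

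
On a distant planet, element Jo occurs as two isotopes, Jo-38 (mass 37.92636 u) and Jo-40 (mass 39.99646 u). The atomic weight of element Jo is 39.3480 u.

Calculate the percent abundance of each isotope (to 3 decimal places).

Jo-38: 31.325%, Jo-40: 68.675%

Let x be the fractional abundance of Jo-38; then Jo-40 has abundance 1 − x.
37.92636·x + 39.99646·(1 − x) = 39.3480
(37.92636 − 39.99646)·x = 39.3480 − 39.99646
x = -0.64846 / -2.07010 = 0.31325 → 31.325% Jo-38, 68.675% Jo-40.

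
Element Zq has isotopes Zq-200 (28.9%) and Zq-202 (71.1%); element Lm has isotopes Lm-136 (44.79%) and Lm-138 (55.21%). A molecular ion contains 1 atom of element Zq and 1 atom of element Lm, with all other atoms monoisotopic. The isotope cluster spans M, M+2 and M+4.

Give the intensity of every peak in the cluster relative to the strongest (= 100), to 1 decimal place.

27.1 : 100.0 : 82.1

Element Zq pattern (n=1): 0.2890 : 0.7110
Element Lm pattern (n=1): 0.4479 : 0.5521
Convolve the two distributions (both contribute in 2-u steps):
  M: 0.2890×0.4479 = 0.129443
  M+2: 0.2890×0.5521 + 0.7110×0.4479 = 0.478014
  M+4: 0.7110×0.5521 = 0.392543
Scale to base peak (0.478014) = 100: 27.1 : 100.0 : 82.1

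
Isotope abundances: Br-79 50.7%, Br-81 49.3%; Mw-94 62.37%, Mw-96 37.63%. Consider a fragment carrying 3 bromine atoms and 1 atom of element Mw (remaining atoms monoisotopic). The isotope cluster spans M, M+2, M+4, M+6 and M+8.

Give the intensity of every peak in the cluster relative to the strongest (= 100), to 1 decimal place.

21.8 : 76.6 : 100.0 : 57.2 : 12.1

Bromine pattern (n=3): 0.13032384 : 0.38017547 : 0.36967753 : 0.11982316
Element Mw pattern (n=1): 0.6237 : 0.3763
Convolve the two distributions (both contribute in 2-u steps):
  M: 0.13032384×0.6237 = 0.081283
  M+2: 0.13032384×0.3763 + 0.38017547×0.6237 = 0.286156
  M+4: 0.38017547×0.3763 + 0.36967753×0.6237 = 0.373628
  M+6: 0.36967753×0.3763 + 0.11982316×0.6237 = 0.213843
  M+8: 0.11982316×0.3763 = 0.045089
Scale to base peak (0.373628) = 100: 21.8 : 76.6 : 100.0 : 57.2 : 12.1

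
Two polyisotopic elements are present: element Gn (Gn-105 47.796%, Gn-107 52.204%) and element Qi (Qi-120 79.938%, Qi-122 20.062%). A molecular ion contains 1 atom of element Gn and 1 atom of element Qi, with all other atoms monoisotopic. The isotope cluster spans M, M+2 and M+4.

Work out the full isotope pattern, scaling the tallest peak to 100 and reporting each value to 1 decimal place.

Element Gn pattern (n=1): 0.47796 : 0.52204
Element Qi pattern (n=1): 0.79938 : 0.20062
Convolve the two distributions (both contribute in 2-u steps):
  M: 0.47796×0.79938 = 0.382072
  M+2: 0.47796×0.20062 + 0.52204×0.79938 = 0.513197
  M+4: 0.52204×0.20062 = 0.104732
Scale to base peak (0.513197) = 100: 74.4 : 100.0 : 20.4

74.4 : 100.0 : 20.4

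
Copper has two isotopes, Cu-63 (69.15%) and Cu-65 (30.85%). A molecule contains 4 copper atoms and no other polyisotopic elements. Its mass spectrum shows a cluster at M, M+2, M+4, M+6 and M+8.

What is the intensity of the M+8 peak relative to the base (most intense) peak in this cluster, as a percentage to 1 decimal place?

Term probabilities: M 0.2286, M+2 0.4080, M+4 0.2731, M+6 0.0812, M+8 0.0091. Base peak = M+2.
P(M+2) = C(4,1) × 0.6915^3 × 0.3085^1 = 4 × 0.33065611 × 0.3085 = 0.408030 (base)
P(M+8) = C(4,4) × 0.6915^0 × 0.3085^4 = 1 × 1.0000 × 0.00905776 = 0.009058
Relative intensity = 0.009058 / 0.408030 × 100 = 2.2

2.2%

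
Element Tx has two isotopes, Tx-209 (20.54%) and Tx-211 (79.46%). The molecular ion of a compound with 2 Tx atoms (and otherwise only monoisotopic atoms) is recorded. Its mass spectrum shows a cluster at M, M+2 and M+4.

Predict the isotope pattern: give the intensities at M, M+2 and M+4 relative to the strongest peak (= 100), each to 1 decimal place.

6.7 : 51.7 : 100.0

Each Tx atom is independently Tx-209 (p = 0.2054) or Tx-211 (q = 0.7946); the cluster is the binomial expansion (p + q)^2.
P(M) = 0.2054^2 = 0.042189
P(M+2) = 2 × 0.2054^1 × 0.7946^1 = 0.326422
P(M+4) = 0.7946^2 = 0.631389
The M+4 peak is largest (0.631389); scaling to 100 gives 6.7 : 51.7 : 100.0.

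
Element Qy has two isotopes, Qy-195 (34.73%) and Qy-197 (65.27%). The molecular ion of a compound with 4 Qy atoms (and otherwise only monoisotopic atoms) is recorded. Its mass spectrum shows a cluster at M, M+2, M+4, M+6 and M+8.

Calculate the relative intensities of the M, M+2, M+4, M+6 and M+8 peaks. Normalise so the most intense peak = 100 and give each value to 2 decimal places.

Expanding (0.3473 + 0.6527)^4:
P(M) = 0.3473^4 = 0.014549
P(M+2) = 4 × 0.3473^3 × 0.6527^1 = 0.109367
P(M+4) = 6 × 0.3473^2 × 0.6527^2 = 0.308310
P(M+6) = 4 × 0.3473^1 × 0.6527^3 = 0.386283
P(M+8) = 0.6527^4 = 0.181491
The M+6 peak is largest (0.386283); scaling to 100 gives 3.77 : 28.31 : 79.81 : 100.00 : 46.98.

3.77 : 28.31 : 79.81 : 100.00 : 46.98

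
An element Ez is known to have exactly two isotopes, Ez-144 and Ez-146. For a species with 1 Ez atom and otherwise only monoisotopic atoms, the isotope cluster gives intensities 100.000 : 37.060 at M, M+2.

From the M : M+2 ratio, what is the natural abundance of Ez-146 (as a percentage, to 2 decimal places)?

27.04%

If p is the fraction of Ez that is Ez-144, then I(M+2)/I(M) = [C(1,1)·p^0·(1−p)] / p^1 = 1·(1−p)/p = 37.060/100.000 = 0.3706
(1−p)/p = 0.3706/1 = 0.3706  ⇒  p = 1/(1 + 0.3706) = 0.7296
Ez-144: 72.96%, Ez-146: 27.04%.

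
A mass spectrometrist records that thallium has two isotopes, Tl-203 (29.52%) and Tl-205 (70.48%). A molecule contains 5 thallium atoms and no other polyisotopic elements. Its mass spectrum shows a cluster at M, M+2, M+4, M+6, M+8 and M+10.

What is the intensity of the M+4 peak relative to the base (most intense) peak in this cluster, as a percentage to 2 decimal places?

Term probabilities: M 0.0022, M+2 0.0268, M+4 0.1278, M+6 0.3051, M+8 0.3642, M+10 0.1739. Base peak = M+8.
P(M+8) = C(5,4) × 0.2952^1 × 0.7048^4 = 5 × 0.2952 × 0.24675365 = 0.364208 (base)
P(M+4) = C(5,2) × 0.2952^3 × 0.7048^2 = 10 × 0.02572463 × 0.49674304 = 0.127785
Relative intensity = 0.127785 / 0.364208 × 100 = 35.09

35.09%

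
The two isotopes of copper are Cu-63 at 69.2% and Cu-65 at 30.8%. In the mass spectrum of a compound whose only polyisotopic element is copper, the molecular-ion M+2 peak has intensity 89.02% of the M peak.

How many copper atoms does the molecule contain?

With n Cu atoms, P(M+2)/P(M) = C(n,1)·p^(n−1)q / p^n = n·q/p = n · 0.308/0.692.
n = 0.8902 × 0.692/0.308 = 2.00 ≈ 2

2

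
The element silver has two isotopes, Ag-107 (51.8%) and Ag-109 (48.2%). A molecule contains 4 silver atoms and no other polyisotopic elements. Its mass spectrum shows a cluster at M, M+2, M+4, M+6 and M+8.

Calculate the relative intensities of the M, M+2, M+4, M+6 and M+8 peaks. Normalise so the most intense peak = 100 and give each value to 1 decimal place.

Each Ag atom is independently Ag-107 (p = 0.518) or Ag-109 (q = 0.482); the cluster is the binomial expansion (p + q)^4.
P(M) = 0.518^4 = 0.071998
P(M+2) = 4 × 0.518^3 × 0.482^1 = 0.267976
P(M+4) = 6 × 0.518^2 × 0.482^2 = 0.374029
P(M+6) = 4 × 0.518^1 × 0.482^3 = 0.232023
P(M+8) = 0.482^4 = 0.053974
The M+4 peak is largest (0.374029); scaling to 100 gives 19.2 : 71.6 : 100.0 : 62.0 : 14.4.

19.2 : 71.6 : 100.0 : 62.0 : 14.4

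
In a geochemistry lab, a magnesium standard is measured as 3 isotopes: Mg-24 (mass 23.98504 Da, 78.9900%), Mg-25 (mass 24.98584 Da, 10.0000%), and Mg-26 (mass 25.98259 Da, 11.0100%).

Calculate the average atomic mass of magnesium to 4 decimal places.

Weight each isotope mass by its fractional abundance: 0.789900 × 23.98504 + 0.100000 × 24.98584 + 0.110100 × 25.98259
= 18.945783 + 2.498584 + 2.860683 = 24.305050 Da

24.3051 Da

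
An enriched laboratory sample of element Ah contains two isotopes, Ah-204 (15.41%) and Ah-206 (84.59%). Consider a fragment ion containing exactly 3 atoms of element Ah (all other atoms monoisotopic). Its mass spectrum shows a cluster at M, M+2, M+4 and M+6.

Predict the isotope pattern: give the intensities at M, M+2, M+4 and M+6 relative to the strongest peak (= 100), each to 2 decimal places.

The 3 Ah atoms are independent, so intensities follow the terms of (0.1541 + 0.8459)^3.
P(M) = 0.1541^3 = 0.003659
P(M+2) = 3 × 0.1541^2 × 0.8459^1 = 0.060262
P(M+4) = 3 × 0.1541^1 × 0.8459^2 = 0.330797
P(M+6) = 0.8459^3 = 0.605281
The M+6 peak is largest (0.605281); scaling to 100 gives 0.60 : 9.96 : 54.65 : 100.00.

0.60 : 9.96 : 54.65 : 100.00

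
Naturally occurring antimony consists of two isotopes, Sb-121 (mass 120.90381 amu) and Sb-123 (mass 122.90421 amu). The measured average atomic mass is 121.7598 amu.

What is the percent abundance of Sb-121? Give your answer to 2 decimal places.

57.21%

With x = fraction of Sb-121 (so Sb-123 is 1 − x):
120.90381·x + 122.90421·(1 − x) = 121.7598
(120.90381 − 122.90421)·x = 121.7598 − 122.90421
x = -1.14441 / -2.00040 = 0.57209 → 57.21% Sb-121, 42.79% Sb-123.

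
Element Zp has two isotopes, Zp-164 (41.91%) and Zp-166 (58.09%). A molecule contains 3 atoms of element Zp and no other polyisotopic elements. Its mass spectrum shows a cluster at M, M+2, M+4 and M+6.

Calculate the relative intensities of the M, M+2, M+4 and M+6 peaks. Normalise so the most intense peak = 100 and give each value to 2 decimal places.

Each Zp atom is independently Zp-164 (p = 0.4191) or Zp-166 (q = 0.5809); the cluster is the binomial expansion (p + q)^3.
P(M) = 0.4191^3 = 0.073613
P(M+2) = 3 × 0.4191^2 × 0.5809^1 = 0.306096
P(M+4) = 3 × 0.4191^1 × 0.5809^2 = 0.424269
P(M+6) = 0.5809^3 = 0.196022
The M+4 peak is largest (0.424269); scaling to 100 gives 17.35 : 72.15 : 100.00 : 46.20.

17.35 : 72.15 : 100.00 : 46.20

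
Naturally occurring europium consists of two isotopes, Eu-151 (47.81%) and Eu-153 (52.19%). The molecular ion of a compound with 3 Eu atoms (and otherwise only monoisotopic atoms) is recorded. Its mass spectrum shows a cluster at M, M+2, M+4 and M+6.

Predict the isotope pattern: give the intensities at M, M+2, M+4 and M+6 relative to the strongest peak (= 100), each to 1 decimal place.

28.0 : 91.6 : 100.0 : 36.4

Each Eu atom is independently Eu-151 (p = 0.4781) or Eu-153 (q = 0.5219); the cluster is the binomial expansion (p + q)^3.
P(M) = 0.4781^3 = 0.109284
P(M+2) = 3 × 0.4781^2 × 0.5219^1 = 0.357887
P(M+4) = 3 × 0.4781^1 × 0.5219^2 = 0.390674
P(M+6) = 0.5219^3 = 0.142155
The M+4 peak is largest (0.390674); scaling to 100 gives 28.0 : 91.6 : 100.0 : 36.4.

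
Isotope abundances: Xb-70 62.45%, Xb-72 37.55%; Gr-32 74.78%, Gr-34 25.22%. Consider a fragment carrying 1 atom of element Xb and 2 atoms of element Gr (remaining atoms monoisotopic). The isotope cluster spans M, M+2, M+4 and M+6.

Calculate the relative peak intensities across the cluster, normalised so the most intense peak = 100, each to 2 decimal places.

Element Xb pattern (n=1): 0.6245 : 0.3755
Element Gr pattern (n=2): 0.55920484 : 0.37719032 : 0.06360484
Convolve the two distributions (both contribute in 2-u steps):
  M: 0.6245×0.55920484 = 0.349223
  M+2: 0.6245×0.37719032 + 0.3755×0.55920484 = 0.445537
  M+4: 0.6245×0.06360484 + 0.3755×0.37719032 = 0.181356
  M+6: 0.3755×0.06360484 = 0.023884
Scale to base peak (0.445537) = 100: 78.38 : 100.00 : 40.71 : 5.36

78.38 : 100.00 : 40.71 : 5.36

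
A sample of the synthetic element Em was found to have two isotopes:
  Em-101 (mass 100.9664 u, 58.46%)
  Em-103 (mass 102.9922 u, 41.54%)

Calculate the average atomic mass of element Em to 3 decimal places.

101.808 u

Ar = Σ fᵢ·mᵢ = 0.5846 × 100.9664 + 0.4154 × 102.9922
= 59.02496 + 42.78296 = 101.80792 u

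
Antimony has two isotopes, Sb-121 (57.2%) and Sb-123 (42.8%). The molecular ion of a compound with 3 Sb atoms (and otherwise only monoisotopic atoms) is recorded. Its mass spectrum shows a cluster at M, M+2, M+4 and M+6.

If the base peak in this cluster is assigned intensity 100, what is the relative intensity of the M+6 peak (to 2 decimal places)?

18.66

Binomial terms of (0.572 + 0.428)^3: M 0.1871, M+2 0.4201, M+4 0.3143, M+6 0.0784 → M+2 is the base peak.
P(M+2) = C(3,1) × 0.572^2 × 0.428^1 = 3 × 0.327184 × 0.4280 = 0.420104 (base)
P(M+6) = C(3,3) × 0.572^0 × 0.428^3 = 1 × 1.0000 × 0.07840275 = 0.078403
Relative intensity = 0.078403 / 0.420104 × 100 = 18.66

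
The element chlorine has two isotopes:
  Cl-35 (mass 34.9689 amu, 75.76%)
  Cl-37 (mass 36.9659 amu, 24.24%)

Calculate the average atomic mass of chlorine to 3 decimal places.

35.453 amu

Average mass = Σ (abundance × isotope mass) = 0.7576 × 34.9689 + 0.2424 × 36.9659
= 26.49244 + 8.96053 = 35.45297 amu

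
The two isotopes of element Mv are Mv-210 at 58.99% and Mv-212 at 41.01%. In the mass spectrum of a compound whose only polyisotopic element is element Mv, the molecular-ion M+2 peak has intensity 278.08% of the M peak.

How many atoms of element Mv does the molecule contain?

With n Mv atoms, P(M+2)/P(M) = C(n,1)·p^(n−1)q / p^n = n·q/p = n · 0.4101/0.5899.
n = 2.7808 × 0.5899/0.4101 = 4.00 ≈ 4

4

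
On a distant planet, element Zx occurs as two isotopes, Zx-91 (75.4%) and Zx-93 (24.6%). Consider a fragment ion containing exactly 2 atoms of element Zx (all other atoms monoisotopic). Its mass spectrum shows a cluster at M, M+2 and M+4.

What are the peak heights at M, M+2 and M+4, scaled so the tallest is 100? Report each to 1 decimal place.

Expanding (0.754 + 0.246)^2:
P(M) = 0.754^2 = 0.568516
P(M+2) = 2 × 0.754^1 × 0.246^1 = 0.370968
P(M+4) = 0.246^2 = 0.060516
The M peak is largest (0.568516); scaling to 100 gives 100.0 : 65.3 : 10.6.

100.0 : 65.3 : 10.6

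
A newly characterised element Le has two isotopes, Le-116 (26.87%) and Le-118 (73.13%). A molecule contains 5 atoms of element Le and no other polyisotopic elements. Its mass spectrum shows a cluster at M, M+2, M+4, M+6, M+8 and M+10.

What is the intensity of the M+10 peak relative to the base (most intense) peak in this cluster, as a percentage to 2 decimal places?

54.43%

Binomial terms of (0.2687 + 0.7313)^5: M 0.0014, M+2 0.0191, M+4 0.1038, M+6 0.2824, M+8 0.3843, M+10 0.2092 → M+8 is the base peak.
P(M+8) = C(5,4) × 0.2687^1 × 0.7313^4 = 5 × 0.2687 × 0.28601071 = 0.384255 (base)
P(M+10) = C(5,5) × 0.2687^0 × 0.7313^5 = 1 × 1.0000 × 0.20915963 = 0.209160
Relative intensity = 0.209160 / 0.384255 × 100 = 54.43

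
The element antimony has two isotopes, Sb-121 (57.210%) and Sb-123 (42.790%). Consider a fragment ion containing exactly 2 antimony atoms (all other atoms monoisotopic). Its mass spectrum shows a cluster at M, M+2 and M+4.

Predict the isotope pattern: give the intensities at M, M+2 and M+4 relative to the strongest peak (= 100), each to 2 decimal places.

Each Sb atom is independently Sb-121 (p = 0.57210) or Sb-123 (q = 0.42790); the cluster is the binomial expansion (p + q)^2.
P(M) = 0.57210^2 = 0.327298
P(M+2) = 2 × 0.57210^1 × 0.42790^1 = 0.489603
P(M+4) = 0.42790^2 = 0.183098
The M+2 peak is largest (0.489603); scaling to 100 gives 66.85 : 100.00 : 37.40.

66.85 : 100.00 : 37.40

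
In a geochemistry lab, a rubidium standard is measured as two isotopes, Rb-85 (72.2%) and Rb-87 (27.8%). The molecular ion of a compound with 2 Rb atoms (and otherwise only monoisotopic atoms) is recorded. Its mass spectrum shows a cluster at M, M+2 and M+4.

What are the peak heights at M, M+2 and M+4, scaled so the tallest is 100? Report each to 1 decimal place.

The 2 Rb atoms are independent, so intensities follow the terms of (0.722 + 0.278)^2.
P(M) = 0.722^2 = 0.521284
P(M+2) = 2 × 0.722^1 × 0.278^1 = 0.401432
P(M+4) = 0.278^2 = 0.077284
The M peak is largest (0.521284); scaling to 100 gives 100.0 : 77.0 : 14.8.

100.0 : 77.0 : 14.8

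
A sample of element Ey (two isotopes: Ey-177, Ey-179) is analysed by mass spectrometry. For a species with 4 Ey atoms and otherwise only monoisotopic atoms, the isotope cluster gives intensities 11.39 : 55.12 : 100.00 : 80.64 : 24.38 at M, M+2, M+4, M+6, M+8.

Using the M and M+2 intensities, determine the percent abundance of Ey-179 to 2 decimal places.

54.75%

If p is the fraction of Ey that is Ey-177, then I(M+2)/I(M) = [C(4,1)·p^3·(1−p)] / p^4 = 4·(1−p)/p = 55.12/11.39 = 4.8393
(1−p)/p = 4.8393/4 = 1.2098  ⇒  p = 1/(1 + 1.2098) = 0.4525
Ey-177: 45.25%, Ey-179: 54.75%.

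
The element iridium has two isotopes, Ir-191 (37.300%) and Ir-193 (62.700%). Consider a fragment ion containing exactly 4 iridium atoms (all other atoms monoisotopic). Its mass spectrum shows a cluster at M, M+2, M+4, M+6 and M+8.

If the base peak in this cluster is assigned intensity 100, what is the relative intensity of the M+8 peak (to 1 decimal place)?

Binomial terms of (0.37300 + 0.62700)^4: M 0.0194, M+2 0.1302, M+4 0.3282, M+6 0.3678, M+8 0.1546 → M+6 is the base peak.
P(M+6) = C(4,3) × 0.37300^1 × 0.62700^3 = 4 × 0.3730 × 0.24649188 = 0.367766 (base)
P(M+8) = C(4,4) × 0.37300^0 × 0.62700^4 = 1 × 1.0000 × 0.15455041 = 0.154550
Relative intensity = 0.154550 / 0.367766 × 100 = 42.0

42.0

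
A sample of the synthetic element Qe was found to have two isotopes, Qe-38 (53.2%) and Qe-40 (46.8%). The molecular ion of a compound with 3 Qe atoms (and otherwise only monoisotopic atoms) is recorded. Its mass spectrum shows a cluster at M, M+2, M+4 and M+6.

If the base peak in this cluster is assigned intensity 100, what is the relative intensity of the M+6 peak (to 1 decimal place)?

Term probabilities: M 0.1506, M+2 0.3974, M+4 0.3496, M+6 0.1025. Base peak = M+2.
P(M+2) = C(3,1) × 0.532^2 × 0.468^1 = 3 × 0.283024 × 0.4680 = 0.397366 (base)
P(M+6) = C(3,3) × 0.532^0 × 0.468^3 = 1 × 1.0000 × 0.10250323 = 0.102503
Relative intensity = 0.102503 / 0.397366 × 100 = 25.8

25.8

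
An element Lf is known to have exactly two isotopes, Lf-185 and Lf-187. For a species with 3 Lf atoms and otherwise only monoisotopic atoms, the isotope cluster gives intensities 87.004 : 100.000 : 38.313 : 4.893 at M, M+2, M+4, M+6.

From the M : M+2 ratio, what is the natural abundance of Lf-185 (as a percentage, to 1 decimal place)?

72.3%

If p is the fraction of Lf that is Lf-185, then I(M+2)/I(M) = [C(3,1)·p^2·(1−p)] / p^3 = 3·(1−p)/p = 100.000/87.004 = 1.1494
(1−p)/p = 1.1494/3 = 0.3831  ⇒  p = 1/(1 + 0.3831) = 0.7230
Lf-185: 72.3%, Lf-187: 27.7%.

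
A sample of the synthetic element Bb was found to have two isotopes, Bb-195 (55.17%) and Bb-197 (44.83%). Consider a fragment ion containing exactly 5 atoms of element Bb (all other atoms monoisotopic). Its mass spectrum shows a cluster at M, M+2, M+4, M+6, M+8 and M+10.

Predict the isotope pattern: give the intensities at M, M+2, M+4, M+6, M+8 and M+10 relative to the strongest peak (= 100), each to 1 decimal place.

15.1 : 61.5 : 100.0 : 81.3 : 33.0 : 5.4

Each Bb atom is independently Bb-195 (p = 0.5517) or Bb-197 (q = 0.4483); the cluster is the binomial expansion (p + q)^5.
P(M) = 0.5517^5 = 0.051111
P(M+2) = 5 × 0.5517^4 × 0.4483^1 = 0.207659
P(M+4) = 10 × 0.5517^3 × 0.4483^2 = 0.337479
P(M+6) = 10 × 0.5517^2 × 0.4483^3 = 0.274228
P(M+8) = 5 × 0.5517^1 × 0.4483^4 = 0.111416
P(M+10) = 0.4483^5 = 0.018107
The M+4 peak is largest (0.337479); scaling to 100 gives 15.1 : 61.5 : 100.0 : 81.3 : 33.0 : 5.4.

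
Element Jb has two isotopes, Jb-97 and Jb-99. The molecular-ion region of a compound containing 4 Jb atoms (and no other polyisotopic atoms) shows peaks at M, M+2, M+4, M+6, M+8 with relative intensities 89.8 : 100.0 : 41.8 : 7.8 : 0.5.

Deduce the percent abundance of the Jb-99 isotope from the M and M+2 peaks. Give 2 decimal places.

21.78%

If p is the fraction of Jb that is Jb-97, then I(M+2)/I(M) = [C(4,1)·p^3·(1−p)] / p^4 = 4·(1−p)/p = 100.0/89.8 = 1.1136
(1−p)/p = 1.1136/4 = 0.2784  ⇒  p = 1/(1 + 0.2784) = 0.7822
Jb-97: 78.22%, Jb-99: 21.78%.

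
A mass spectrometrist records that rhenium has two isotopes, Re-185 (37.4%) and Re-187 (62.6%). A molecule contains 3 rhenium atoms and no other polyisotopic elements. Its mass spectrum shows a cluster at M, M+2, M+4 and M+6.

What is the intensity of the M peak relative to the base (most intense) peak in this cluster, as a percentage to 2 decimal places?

Term probabilities: M 0.0523, M+2 0.2627, M+4 0.4397, M+6 0.2453. Base peak = M+4.
P(M+4) = C(3,2) × 0.374^1 × 0.626^2 = 3 × 0.3740 × 0.391876 = 0.439685 (base)
P(M) = C(3,0) × 0.374^3 × 0.626^0 = 1 × 0.05231362 × 1.0000 = 0.052314
Relative intensity = 0.052314 / 0.439685 × 100 = 11.90

11.90%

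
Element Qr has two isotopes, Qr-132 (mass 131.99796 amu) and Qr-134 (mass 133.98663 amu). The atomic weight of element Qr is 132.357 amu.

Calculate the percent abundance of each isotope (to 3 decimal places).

Qr-132: 81.946%, Qr-134: 18.054%

With x = fraction of Qr-132 (so Qr-134 is 1 − x):
131.99796·x + 133.98663·(1 − x) = 132.357
(131.99796 − 133.98663)·x = 132.357 − 133.98663
x = -1.62963 / -1.98867 = 0.81946 → 81.946% Qr-132, 18.054% Qr-134.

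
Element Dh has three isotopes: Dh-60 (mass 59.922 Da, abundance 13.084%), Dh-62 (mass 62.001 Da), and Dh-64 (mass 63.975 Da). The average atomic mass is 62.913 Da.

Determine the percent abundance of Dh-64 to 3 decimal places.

Let x and y be the fractions of Dh-62 and Dh-64. Then x + y = 1 − 0.13084 = 0.86916 and 62.001x + 63.975y = 62.913 − 0.13084×59.922 = 55.07280552.
Substituting: 62.001x + 63.975(0.86916 − x) = 55.07280552
(62.001 − 63.975)x = -0.53170548  ⇒  x = 0.26935, y = 0.59981
Dh-62: 26.935%, Dh-64: 59.981%.

59.981%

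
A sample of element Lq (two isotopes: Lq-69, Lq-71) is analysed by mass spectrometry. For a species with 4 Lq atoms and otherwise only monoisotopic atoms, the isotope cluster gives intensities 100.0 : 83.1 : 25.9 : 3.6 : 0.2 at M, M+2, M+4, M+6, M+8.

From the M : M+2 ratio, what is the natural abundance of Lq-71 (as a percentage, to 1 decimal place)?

Write p for the Lq-69 fraction. I(M+2)/I(M) = [C(4,1)·p^3·(1−p)] / p^4 = 4·(1−p)/p = 83.1/100.0 = 0.8310
(1−p)/p = 0.8310/4 = 0.2077  ⇒  p = 1/(1 + 0.2077) = 0.8280
Lq-69: 82.8%, Lq-71: 17.2%.

17.2%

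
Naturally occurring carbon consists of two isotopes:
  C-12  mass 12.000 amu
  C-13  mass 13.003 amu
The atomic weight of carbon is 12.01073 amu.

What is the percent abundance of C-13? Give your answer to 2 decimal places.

1.07%

Let x be the fractional abundance of C-12; then C-13 has abundance 1 − x.
12.000·x + 13.003·(1 − x) = 12.01073
(12.000 − 13.003)·x = 12.01073 − 13.003
x = -0.99227 / -1.003 = 0.98930 → 98.93% C-12, 1.07% C-13.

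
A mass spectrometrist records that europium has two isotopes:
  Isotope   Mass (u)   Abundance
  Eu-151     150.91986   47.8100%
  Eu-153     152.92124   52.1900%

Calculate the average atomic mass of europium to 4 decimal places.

151.9644 u

Average mass = Σ (abundance × isotope mass) = 0.478100 × 150.91986 + 0.521900 × 152.92124
= 72.154785 + 79.809595 = 151.964380 u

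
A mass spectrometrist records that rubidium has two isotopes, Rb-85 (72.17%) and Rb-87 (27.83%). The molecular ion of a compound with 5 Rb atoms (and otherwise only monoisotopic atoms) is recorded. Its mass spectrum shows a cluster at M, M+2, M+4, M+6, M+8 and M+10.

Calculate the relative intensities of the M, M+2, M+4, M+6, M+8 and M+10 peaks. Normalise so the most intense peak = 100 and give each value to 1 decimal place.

Each Rb atom is independently Rb-85 (p = 0.7217) or Rb-87 (q = 0.2783); the cluster is the binomial expansion (p + q)^5.
P(M) = 0.7217^5 = 0.195787
P(M+2) = 5 × 0.7217^4 × 0.2783^1 = 0.377494
P(M+4) = 10 × 0.7217^3 × 0.2783^2 = 0.291136
P(M+6) = 10 × 0.7217^2 × 0.2783^3 = 0.112267
P(M+8) = 5 × 0.7217^1 × 0.2783^4 = 0.021646
P(M+10) = 0.2783^5 = 0.001669
The M+2 peak is largest (0.377494); scaling to 100 gives 51.9 : 100.0 : 77.1 : 29.7 : 5.7 : 0.4.

51.9 : 100.0 : 77.1 : 29.7 : 5.7 : 0.4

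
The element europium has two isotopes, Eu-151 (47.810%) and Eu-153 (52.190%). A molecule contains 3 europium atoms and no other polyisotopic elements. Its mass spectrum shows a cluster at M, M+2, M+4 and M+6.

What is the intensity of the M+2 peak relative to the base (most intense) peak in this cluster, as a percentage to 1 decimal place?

91.6%

(0.47810 + 0.52190)^3 gives M 0.1093, M+2 0.3579, M+4 0.3907, M+6 0.1422; the largest is M+4.
P(M+4) = C(3,2) × 0.47810^1 × 0.52190^2 = 3 × 0.4781 × 0.27237961 = 0.390674 (base)
P(M+2) = C(3,1) × 0.47810^2 × 0.52190^1 = 3 × 0.22857961 × 0.5219 = 0.357887
Relative intensity = 0.357887 / 0.390674 × 100 = 91.6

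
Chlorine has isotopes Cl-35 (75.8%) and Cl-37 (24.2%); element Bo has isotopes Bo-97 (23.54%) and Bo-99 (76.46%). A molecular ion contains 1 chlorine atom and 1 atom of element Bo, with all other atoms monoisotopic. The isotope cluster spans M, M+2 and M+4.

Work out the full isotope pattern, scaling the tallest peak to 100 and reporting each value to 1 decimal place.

Chlorine pattern (n=1): 0.7580 : 0.2420
Element Bo pattern (n=1): 0.2354 : 0.7646
Convolve the two distributions (both contribute in 2-u steps):
  M: 0.7580×0.2354 = 0.178433
  M+2: 0.7580×0.7646 + 0.2420×0.2354 = 0.636534
  M+4: 0.2420×0.7646 = 0.185033
Scale to base peak (0.636534) = 100: 28.0 : 100.0 : 29.1

28.0 : 100.0 : 29.1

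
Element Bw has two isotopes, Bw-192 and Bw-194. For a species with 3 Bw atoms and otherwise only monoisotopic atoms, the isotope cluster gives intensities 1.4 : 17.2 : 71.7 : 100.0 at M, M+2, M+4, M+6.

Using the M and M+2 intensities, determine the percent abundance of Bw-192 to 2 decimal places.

Write p for the Bw-192 fraction. I(M+2)/I(M) = [C(3,1)·p^2·(1−p)] / p^3 = 3·(1−p)/p = 17.2/1.4 = 12.2857
(1−p)/p = 12.2857/3 = 4.0952  ⇒  p = 1/(1 + 4.0952) = 0.1963
Bw-192: 19.63%, Bw-194: 80.37%.

19.63%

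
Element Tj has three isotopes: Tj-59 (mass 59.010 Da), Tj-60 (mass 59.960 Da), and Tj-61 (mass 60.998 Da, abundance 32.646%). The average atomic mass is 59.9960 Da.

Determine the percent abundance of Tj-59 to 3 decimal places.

Let x and y be the fractions of Tj-59 and Tj-60. Then x + y = 1 − 0.32646 = 0.67354 and 59.010x + 59.960y = 59.9960 − 0.32646×60.998 = 40.08259292.
Substituting: 59.010x + 59.960(0.67354 − x) = 40.08259292
(59.010 − 59.960)x = -0.30286548  ⇒  x = 0.31881, y = 0.35473
Tj-59: 31.881%, Tj-60: 35.473%.

31.881%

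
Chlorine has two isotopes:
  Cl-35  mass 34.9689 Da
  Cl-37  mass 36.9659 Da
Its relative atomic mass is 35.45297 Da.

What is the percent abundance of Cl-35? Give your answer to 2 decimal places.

75.76%

Writing the weighted mean with unknown fraction x of Cl-35:
34.9689·x + 36.9659·(1 − x) = 35.45297
(34.9689 − 36.9659)·x = 35.45297 − 36.9659
x = -1.51293 / -1.9970 = 0.75760 → 75.76% Cl-35, 24.24% Cl-37.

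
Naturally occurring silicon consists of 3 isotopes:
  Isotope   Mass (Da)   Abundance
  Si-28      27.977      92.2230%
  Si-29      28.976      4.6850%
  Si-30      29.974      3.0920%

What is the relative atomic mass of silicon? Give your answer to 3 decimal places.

Ar = Σ fᵢ·mᵢ = 0.922230 × 27.977 + 0.046850 × 28.976 + 0.030920 × 29.974
= 25.8012 + 1.3575 + 0.9268 = 28.0855 Da

28.086 Da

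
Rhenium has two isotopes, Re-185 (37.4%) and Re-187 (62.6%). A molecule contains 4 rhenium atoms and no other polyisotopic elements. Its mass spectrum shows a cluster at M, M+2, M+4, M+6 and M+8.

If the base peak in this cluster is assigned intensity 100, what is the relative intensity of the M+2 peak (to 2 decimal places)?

Term probabilities: M 0.0196, M+2 0.1310, M+4 0.3289, M+6 0.3670, M+8 0.1536. Base peak = M+6.
P(M+6) = C(4,3) × 0.374^1 × 0.626^3 = 4 × 0.3740 × 0.24531438 = 0.366990 (base)
P(M+2) = C(4,1) × 0.374^3 × 0.626^1 = 4 × 0.05231362 × 0.6260 = 0.130993
Relative intensity = 0.130993 / 0.366990 × 100 = 35.69

35.69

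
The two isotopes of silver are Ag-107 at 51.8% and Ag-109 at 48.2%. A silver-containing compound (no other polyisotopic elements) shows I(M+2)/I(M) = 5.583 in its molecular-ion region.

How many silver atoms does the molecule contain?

For n independent Ag atoms, I(M+2)/I(M) = n · (abundance Ag-109) / (abundance Ag-107) = n · 0.482/0.518.
n = 5.583 × 0.518/0.482 = 6.00 ≈ 6

6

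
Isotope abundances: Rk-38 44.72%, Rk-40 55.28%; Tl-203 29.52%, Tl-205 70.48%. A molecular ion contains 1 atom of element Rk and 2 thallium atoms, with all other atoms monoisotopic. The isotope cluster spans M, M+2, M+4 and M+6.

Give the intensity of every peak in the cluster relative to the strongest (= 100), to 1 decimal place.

8.6 : 51.8 : 100.0 : 60.7

Element Rk pattern (n=1): 0.4472 : 0.5528
Thallium pattern (n=2): 0.08714304 : 0.41611392 : 0.49674304
Convolve the two distributions (both contribute in 2-u steps):
  M: 0.4472×0.08714304 = 0.038970
  M+2: 0.4472×0.41611392 + 0.5528×0.08714304 = 0.234259
  M+4: 0.4472×0.49674304 + 0.5528×0.41611392 = 0.452171
  M+6: 0.5528×0.49674304 = 0.274600
Scale to base peak (0.452171) = 100: 8.6 : 51.8 : 100.0 : 60.7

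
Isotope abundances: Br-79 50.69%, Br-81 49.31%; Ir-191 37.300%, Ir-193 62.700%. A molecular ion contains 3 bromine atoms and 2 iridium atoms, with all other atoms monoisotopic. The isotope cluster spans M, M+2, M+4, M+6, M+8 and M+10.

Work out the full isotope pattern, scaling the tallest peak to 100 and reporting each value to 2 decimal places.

5.34 : 33.56 : 82.71 : 100.00 : 59.41 : 13.90

Bromine pattern (n=3): 0.13024674 : 0.3801026 : 0.36975457 : 0.11989609
Iridium pattern (n=2): 0.139129 : 0.467742 : 0.393129
Convolve the two distributions (both contribute in 2-u steps):
  M: 0.13024674×0.139129 = 0.018121
  M+2: 0.13024674×0.467742 + 0.3801026×0.139129 = 0.113805
  M+4: 0.13024674×0.393129 + 0.3801026×0.467742 + 0.36975457×0.139129 = 0.280437
  M+6: 0.3801026×0.393129 + 0.36975457×0.467742 + 0.11989609×0.139129 = 0.339060
  M+8: 0.36975457×0.393129 + 0.11989609×0.467742 = 0.201442
  M+10: 0.11989609×0.393129 = 0.047135
Scale to base peak (0.339060) = 100: 5.34 : 33.56 : 82.71 : 100.00 : 59.41 : 13.90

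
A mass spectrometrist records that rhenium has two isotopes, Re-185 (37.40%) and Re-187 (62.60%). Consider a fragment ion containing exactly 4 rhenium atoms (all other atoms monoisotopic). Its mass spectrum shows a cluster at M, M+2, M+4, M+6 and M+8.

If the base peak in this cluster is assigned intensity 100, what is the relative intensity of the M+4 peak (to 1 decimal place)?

Binomial terms of (0.3740 + 0.6260)^4: M 0.0196, M+2 0.1310, M+4 0.3289, M+6 0.3670, M+8 0.1536 → M+6 is the base peak.
P(M+6) = C(4,3) × 0.3740^1 × 0.6260^3 = 4 × 0.3740 × 0.24531438 = 0.366990 (base)
P(M+4) = C(4,2) × 0.3740^2 × 0.6260^2 = 6 × 0.139876 × 0.391876 = 0.328884
Relative intensity = 0.328884 / 0.366990 × 100 = 89.6

89.6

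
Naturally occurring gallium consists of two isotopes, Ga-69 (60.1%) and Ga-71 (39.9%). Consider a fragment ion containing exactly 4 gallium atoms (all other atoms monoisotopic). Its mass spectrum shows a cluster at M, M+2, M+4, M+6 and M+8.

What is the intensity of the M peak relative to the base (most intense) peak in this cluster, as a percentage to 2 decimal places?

37.66%

Binomial terms of (0.601 + 0.399)^4: M 0.1305, M+2 0.3465, M+4 0.3450, M+6 0.1527, M+8 0.0253 → M+2 is the base peak.
P(M+2) = C(4,1) × 0.601^3 × 0.399^1 = 4 × 0.2170818 × 0.3990 = 0.346463 (base)
P(M) = C(4,0) × 0.601^4 × 0.399^0 = 1 × 0.13046616 × 1.0000 = 0.130466
Relative intensity = 0.130466 / 0.346463 × 100 = 37.66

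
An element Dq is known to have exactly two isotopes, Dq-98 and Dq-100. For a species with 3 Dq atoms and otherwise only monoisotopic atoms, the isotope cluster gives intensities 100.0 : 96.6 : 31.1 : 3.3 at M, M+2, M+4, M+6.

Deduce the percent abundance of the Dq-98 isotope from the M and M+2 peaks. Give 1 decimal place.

75.6%

Write p for the Dq-98 fraction. I(M+2)/I(M) = [C(3,1)·p^2·(1−p)] / p^3 = 3·(1−p)/p = 96.6/100.0 = 0.9660
(1−p)/p = 0.9660/3 = 0.3220  ⇒  p = 1/(1 + 0.3220) = 0.7564
Dq-98: 75.6%, Dq-100: 24.4%.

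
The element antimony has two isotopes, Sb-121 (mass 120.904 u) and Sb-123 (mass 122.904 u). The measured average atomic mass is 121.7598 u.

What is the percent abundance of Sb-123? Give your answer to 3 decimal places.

Let x be the fractional abundance of Sb-121; then Sb-123 has abundance 1 − x.
120.904·x + 122.904·(1 − x) = 121.7598
(120.904 − 122.904)·x = 121.7598 − 122.904
x = -1.1442 / -2.000 = 0.57210 → 57.210% Sb-121, 42.790% Sb-123.

42.790%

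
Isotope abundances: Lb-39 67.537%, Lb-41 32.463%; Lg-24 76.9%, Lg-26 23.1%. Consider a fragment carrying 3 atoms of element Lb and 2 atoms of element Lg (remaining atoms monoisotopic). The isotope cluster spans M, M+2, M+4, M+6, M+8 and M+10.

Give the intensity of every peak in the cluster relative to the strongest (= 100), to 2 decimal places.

Element Lb pattern (n=3): 0.3080529 : 0.44421522 : 0.21352087 : 0.03421101
Element Lg pattern (n=2): 0.591361 : 0.355278 : 0.053361
Convolve the two distributions (both contribute in 2-u steps):
  M: 0.3080529×0.591361 = 0.182170
  M+2: 0.3080529×0.355278 + 0.44421522×0.591361 = 0.372136
  M+4: 0.3080529×0.053361 + 0.44421522×0.355278 + 0.21352087×0.591361 = 0.300526
  M+6: 0.44421522×0.053361 + 0.21352087×0.355278 + 0.03421101×0.591361 = 0.119794
  M+8: 0.21352087×0.053361 + 0.03421101×0.355278 = 0.023548
  M+10: 0.03421101×0.053361 = 0.001826
Scale to base peak (0.372136) = 100: 48.95 : 100.00 : 80.76 : 32.19 : 6.33 : 0.49

48.95 : 100.00 : 80.76 : 32.19 : 6.33 : 0.49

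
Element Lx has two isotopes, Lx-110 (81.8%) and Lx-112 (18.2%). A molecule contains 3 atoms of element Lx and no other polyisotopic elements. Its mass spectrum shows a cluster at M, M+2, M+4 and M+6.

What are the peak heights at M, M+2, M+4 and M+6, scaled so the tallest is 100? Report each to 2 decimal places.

100.00 : 66.75 : 14.85 : 1.10

Each Lx atom is independently Lx-110 (p = 0.818) or Lx-112 (q = 0.182); the cluster is the binomial expansion (p + q)^3.
P(M) = 0.818^3 = 0.547343
P(M+2) = 3 × 0.818^2 × 0.182^1 = 0.365342
P(M+4) = 3 × 0.818^1 × 0.182^2 = 0.081286
P(M+6) = 0.182^3 = 0.006029
The M peak is largest (0.547343); scaling to 100 gives 100.00 : 66.75 : 14.85 : 1.10.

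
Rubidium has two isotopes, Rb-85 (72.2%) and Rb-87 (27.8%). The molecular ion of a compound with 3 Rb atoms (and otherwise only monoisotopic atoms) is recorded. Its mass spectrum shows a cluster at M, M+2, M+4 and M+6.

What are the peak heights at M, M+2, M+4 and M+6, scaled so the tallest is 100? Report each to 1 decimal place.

86.6 : 100.0 : 38.5 : 4.9

Expanding (0.722 + 0.278)^3:
P(M) = 0.722^3 = 0.376367
P(M+2) = 3 × 0.722^2 × 0.278^1 = 0.434751
P(M+4) = 3 × 0.722^1 × 0.278^2 = 0.167397
P(M+6) = 0.278^3 = 0.021485
The M+2 peak is largest (0.434751); scaling to 100 gives 86.6 : 100.0 : 38.5 : 4.9.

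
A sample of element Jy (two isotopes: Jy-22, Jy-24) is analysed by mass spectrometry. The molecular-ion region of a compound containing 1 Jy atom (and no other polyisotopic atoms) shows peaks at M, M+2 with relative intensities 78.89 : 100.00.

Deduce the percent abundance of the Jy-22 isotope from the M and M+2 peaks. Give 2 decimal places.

Write p for the Jy-22 fraction. I(M+2)/I(M) = [C(1,1)·p^0·(1−p)] / p^1 = 1·(1−p)/p = 100.00/78.89 = 1.2676
(1−p)/p = 1.2676/1 = 1.2676  ⇒  p = 1/(1 + 1.2676) = 0.4410
Jy-22: 44.10%, Jy-24: 55.90%.

44.10%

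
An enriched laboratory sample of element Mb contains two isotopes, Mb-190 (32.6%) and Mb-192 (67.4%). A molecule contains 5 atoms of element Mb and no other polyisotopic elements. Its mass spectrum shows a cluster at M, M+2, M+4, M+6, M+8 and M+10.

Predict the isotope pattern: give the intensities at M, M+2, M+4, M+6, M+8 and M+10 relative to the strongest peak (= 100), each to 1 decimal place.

The 5 Mb atoms are independent, so intensities follow the terms of (0.326 + 0.674)^5.
P(M) = 0.326^5 = 0.003682
P(M+2) = 5 × 0.326^4 × 0.674^1 = 0.038063
P(M+4) = 10 × 0.326^3 × 0.674^2 = 0.157388
P(M+6) = 10 × 0.326^2 × 0.674^3 = 0.325398
P(M+8) = 5 × 0.326^1 × 0.674^4 = 0.336378
P(M+10) = 0.674^5 = 0.139091
The M+8 peak is largest (0.336378); scaling to 100 gives 1.1 : 11.3 : 46.8 : 96.7 : 100.0 : 41.3.

1.1 : 11.3 : 46.8 : 96.7 : 100.0 : 41.3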